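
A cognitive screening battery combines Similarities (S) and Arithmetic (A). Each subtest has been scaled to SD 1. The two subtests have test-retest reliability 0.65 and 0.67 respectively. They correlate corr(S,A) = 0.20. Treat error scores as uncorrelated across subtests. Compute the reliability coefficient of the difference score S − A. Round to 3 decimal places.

0.575

Var(S−A) = 1 + 1 − 2·0.20 = 2 − 0.4 = 1.6.
With uncorrelated errors the cross-covariances are all true-score covariance, so they carry over unchanged; only the diagonal terms shrink to ρᵢσᵢ².
True-score variance = [0.65 + 0.67] − 0.4 = 1.32 − 0.4 = 0.92.
Reliability = 0.92 / 1.6 = 0.575.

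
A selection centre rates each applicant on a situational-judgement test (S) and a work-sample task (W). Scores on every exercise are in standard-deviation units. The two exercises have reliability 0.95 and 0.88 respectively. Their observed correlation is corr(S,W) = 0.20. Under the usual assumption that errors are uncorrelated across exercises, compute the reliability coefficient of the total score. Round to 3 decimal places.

0.929

Var(S+W) = 2 + 2·[0.20] = 2 + 0.4 = 2.4.
Because errors are independent across components, Cov(Tᵢ,Tⱼ) = Cov(Xᵢ,Xⱼ); the off-diagonal part of the true-score variance is the same as above.
True-score variance = [0.95 + 0.88] + 0.4 = 1.83 + 0.4 = 2.23.
Reliability = 2.23 / 2.4 = 0.929.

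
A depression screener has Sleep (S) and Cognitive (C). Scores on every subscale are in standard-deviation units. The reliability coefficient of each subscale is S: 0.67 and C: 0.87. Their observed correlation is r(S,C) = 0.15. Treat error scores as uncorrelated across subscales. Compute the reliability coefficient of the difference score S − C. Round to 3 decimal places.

Var(S−C) = 1 + 1 − 2·0.15 = 2 − 0.3 = 1.7.
Because errors are independent across components, Cov(Tᵢ,Tⱼ) = Cov(Xᵢ,Xⱼ); the off-diagonal part of the true-score variance is the same as above.
True-score variance = [0.67 + 0.87] − 0.3 = 1.54 − 0.3 = 1.24.
Reliability = 1.24 / 1.7 = 0.729.

0.729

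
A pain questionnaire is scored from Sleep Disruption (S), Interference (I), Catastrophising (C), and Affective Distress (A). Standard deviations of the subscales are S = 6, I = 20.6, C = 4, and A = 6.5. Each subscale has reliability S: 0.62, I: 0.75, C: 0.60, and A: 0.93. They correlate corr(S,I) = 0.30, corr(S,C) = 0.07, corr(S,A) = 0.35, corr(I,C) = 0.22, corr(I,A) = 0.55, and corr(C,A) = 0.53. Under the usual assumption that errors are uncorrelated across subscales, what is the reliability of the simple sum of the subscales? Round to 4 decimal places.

0.8453

Var(S+I+C+A) = 6² + 20.6² + 4² + 6.5² + 2·[6·20.6·0.30 + 6·4·0.07 + 6·6.5·0.35 + 20.6·4·0.22 + 20.6·6.5·0.55 + 4·6.5·0.53] = 518.61 + 315.926 = 834.536.
Under uncorrelated errors the observed covariances equal the true-score covariances, so only the own-variance terms attenuate.
True-score variance = [6²·0.62 + 20.6²·0.75 + 4²·0.60 + 6.5²·0.93] + 315.926 = 389.483 + 315.926 = 705.409.
Reliability = 705.409 / 834.536 = 0.8453.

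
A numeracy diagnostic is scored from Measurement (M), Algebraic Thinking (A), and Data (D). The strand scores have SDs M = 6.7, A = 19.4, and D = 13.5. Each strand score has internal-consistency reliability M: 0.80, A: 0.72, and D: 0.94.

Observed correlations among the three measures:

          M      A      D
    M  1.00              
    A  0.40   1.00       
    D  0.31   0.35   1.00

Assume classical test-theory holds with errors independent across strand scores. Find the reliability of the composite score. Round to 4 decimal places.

0.8677

Var(M+A+D) = 6.7² + 19.4² + 13.5² + 2·[6.7·19.4·0.40 + 6.7·13.5·0.31 + 19.4·13.5·0.35] = 603.5 + 343.393 = 946.893.
With uncorrelated errors the cross-covariances are all true-score covariance, so they carry over unchanged; only the diagonal terms shrink to ρᵢσᵢ².
True-score variance = [6.7²·0.80 + 19.4²·0.72 + 13.5²·0.94] + 343.393 = 478.206 + 343.393 = 821.599.
Reliability = 821.599 / 946.893 = 0.8677.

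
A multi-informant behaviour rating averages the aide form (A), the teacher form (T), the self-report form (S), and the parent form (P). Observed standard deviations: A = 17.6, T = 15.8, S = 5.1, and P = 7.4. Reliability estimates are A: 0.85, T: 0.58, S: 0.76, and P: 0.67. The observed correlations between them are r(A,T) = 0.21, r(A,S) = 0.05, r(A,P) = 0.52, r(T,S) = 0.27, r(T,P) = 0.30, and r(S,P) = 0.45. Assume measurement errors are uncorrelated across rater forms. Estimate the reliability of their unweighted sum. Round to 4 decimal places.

0.8326

Var(A+T+S+P) = 17.6² + 15.8² + 5.1² + 7.4² + 2·[17.6·15.8·0.21 + 17.6·5.1·0.05 + 17.6·7.4·0.52 + 15.8·5.1·0.27 + 15.8·7.4·0.30 + 5.1·7.4·0.45] = 640.17 + 408.85 = 1049.02.
Under uncorrelated errors the observed covariances equal the true-score covariances, so only the own-variance terms attenuate.
True-score variance = [17.6²·0.85 + 15.8²·0.58 + 5.1²·0.76 + 7.4²·0.67] + 408.85 = 464.544 + 408.85 = 873.394.
Reliability = 873.394 / 1049.02 = 0.8326.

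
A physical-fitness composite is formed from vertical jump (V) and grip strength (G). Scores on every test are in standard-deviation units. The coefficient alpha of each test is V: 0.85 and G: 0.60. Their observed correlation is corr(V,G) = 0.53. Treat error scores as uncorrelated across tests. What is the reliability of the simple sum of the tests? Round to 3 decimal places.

0.820

Var(V+G) = 2 + 2·[0.53] = 2 + 1.06 = 3.06.
Because errors are independent across components, Cov(Tᵢ,Tⱼ) = Cov(Xᵢ,Xⱼ); the off-diagonal part of the true-score variance is the same as above.
True-score variance = [0.85 + 0.60] + 1.06 = 1.45 + 1.06 = 2.51.
Reliability = 2.51 / 3.06 = 0.820.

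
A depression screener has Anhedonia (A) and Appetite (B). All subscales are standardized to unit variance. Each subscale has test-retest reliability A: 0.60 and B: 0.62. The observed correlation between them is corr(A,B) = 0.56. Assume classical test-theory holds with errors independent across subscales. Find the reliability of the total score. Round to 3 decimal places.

Var(A+B) = 2 + 2·[0.56] = 2 + 1.12 = 3.12.
Because errors are independent across components, Cov(Tᵢ,Tⱼ) = Cov(Xᵢ,Xⱼ); the off-diagonal part of the true-score variance is the same as above.
True-score variance = [0.60 + 0.62] + 1.12 = 1.22 + 1.12 = 2.34.
Reliability = 2.34 / 3.12 = 0.750.

0.750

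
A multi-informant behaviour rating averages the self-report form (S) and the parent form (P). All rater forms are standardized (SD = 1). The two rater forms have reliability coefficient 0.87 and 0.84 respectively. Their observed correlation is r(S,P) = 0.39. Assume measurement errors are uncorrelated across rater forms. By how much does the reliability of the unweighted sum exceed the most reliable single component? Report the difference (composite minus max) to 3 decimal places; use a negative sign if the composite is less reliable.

0.026

Var(sum) = 2 + 0.78 = 2.78; true-score variance = 1.71 + 0.78 = 2.49; composite reliability = 0.8957.
Max component reliability = 0.8700.
Difference = 0.8957 − 0.8700 = 0.026.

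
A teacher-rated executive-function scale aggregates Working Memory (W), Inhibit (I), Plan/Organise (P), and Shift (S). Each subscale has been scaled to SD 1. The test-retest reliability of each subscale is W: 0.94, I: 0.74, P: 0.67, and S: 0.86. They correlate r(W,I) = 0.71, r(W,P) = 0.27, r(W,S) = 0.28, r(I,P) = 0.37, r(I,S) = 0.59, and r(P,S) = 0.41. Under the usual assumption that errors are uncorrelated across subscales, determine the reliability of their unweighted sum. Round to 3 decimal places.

Var(W+I+P+S) = 4 + 2·[0.71 + 0.27 + 0.28 + 0.37 + 0.59 + 0.41] = 4 + 5.26 = 9.26.
With uncorrelated errors the cross-covariances are all true-score covariance, so they carry over unchanged; only the diagonal terms shrink to ρᵢσᵢ².
True-score variance = [0.94 + 0.74 + 0.67 + 0.86] + 5.26 = 3.21 + 5.26 = 8.47.
Reliability = 8.47 / 9.26 = 0.915.

0.915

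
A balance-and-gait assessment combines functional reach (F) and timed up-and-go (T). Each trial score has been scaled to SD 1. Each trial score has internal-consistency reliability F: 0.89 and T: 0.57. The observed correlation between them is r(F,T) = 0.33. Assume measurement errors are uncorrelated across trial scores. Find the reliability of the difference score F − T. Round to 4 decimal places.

0.5970

Var(F−T) = 1 + 1 − 2·0.33 = 2 − 0.66 = 1.34.
With uncorrelated errors the cross-covariances are all true-score covariance, so they carry over unchanged; only the diagonal terms shrink to ρᵢσᵢ².
True-score variance = [0.89 + 0.57] − 0.66 = 1.46 − 0.66 = 0.8.
Reliability = 0.8 / 1.34 = 0.5970.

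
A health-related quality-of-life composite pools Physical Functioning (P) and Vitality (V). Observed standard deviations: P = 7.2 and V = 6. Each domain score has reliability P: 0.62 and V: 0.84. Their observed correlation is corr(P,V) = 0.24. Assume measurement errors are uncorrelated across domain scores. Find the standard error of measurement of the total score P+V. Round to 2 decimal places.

Var(total) = 87.84 + 20.736 = 108.576.
True-score variance = 62.3808 + 20.736 = 83.1168, so reliability = 0.7655.
Error variance = 108.576 − 83.1168 = 25.4592; SEM = √25.4592 = 5.05.

5.05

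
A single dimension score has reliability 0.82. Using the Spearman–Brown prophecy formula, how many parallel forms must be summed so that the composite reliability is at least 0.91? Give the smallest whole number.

k ≥ ρ*(1−ρ₁)/(ρ₁(1−ρ*)) = 0.91·0.18 / (0.82·0.09) = 2.220.
Smallest integer k = 3.

3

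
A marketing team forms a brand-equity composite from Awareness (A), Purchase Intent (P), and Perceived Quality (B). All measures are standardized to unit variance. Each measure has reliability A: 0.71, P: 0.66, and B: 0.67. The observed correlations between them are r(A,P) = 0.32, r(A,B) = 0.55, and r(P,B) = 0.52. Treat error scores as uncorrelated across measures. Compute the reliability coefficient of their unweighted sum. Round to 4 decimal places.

Var(A+P+B) = 3 + 2·[0.32 + 0.55 + 0.52] = 3 + 2.78 = 5.78.
With uncorrelated errors the cross-covariances are all true-score covariance, so they carry over unchanged; only the diagonal terms shrink to ρᵢσᵢ².
True-score variance = [0.71 + 0.66 + 0.67] + 2.78 = 2.04 + 2.78 = 4.82.
Reliability = 4.82 / 5.78 = 0.8339.

0.8339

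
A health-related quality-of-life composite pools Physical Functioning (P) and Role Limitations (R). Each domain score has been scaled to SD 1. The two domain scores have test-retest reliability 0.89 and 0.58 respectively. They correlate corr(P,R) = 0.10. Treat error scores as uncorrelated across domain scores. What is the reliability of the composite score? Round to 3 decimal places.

Var(P+R) = 2 + 2·[0.10] = 2 + 0.2 = 2.2.
Because errors are independent across components, Cov(Tᵢ,Tⱼ) = Cov(Xᵢ,Xⱼ); the off-diagonal part of the true-score variance is the same as above.
True-score variance = [0.89 + 0.58] + 0.2 = 1.47 + 0.2 = 1.67.
Reliability = 1.67 / 2.2 = 0.759.

0.759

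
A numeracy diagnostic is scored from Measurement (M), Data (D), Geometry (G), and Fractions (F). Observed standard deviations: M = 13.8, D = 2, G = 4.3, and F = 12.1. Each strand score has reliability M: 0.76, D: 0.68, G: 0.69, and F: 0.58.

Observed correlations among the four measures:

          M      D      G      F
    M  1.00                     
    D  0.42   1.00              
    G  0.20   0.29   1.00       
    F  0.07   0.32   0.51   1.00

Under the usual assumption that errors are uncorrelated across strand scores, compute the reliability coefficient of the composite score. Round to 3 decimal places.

Var(M+D+G+F) = 13.8² + 2² + 4.3² + 12.1² + 2·[13.8·2·0.42 + 13.8·4.3·0.20 + 13.8·12.1·0.07 + 2·4.3·0.29 + 2·12.1·0.32 + 4.3·12.1·0.51] = 359.34 + 143.844 = 503.184.
With uncorrelated errors the cross-covariances are all true-score covariance, so they carry over unchanged; only the diagonal terms shrink to ρᵢσᵢ².
True-score variance = [13.8²·0.76 + 2²·0.68 + 4.3²·0.69 + 12.1²·0.58] + 143.844 = 245.13 + 143.844 = 388.974.
Reliability = 388.974 / 503.184 = 0.773.

0.773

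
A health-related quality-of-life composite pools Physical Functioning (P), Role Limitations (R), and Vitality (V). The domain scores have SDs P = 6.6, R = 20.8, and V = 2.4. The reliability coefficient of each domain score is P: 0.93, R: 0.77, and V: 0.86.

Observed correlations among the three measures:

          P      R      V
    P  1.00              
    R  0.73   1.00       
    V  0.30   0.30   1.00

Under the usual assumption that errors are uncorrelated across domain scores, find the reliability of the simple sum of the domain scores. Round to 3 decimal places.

0.857

Var(P+R+V) = 6.6² + 20.8² + 2.4² + 2·[6.6·20.8·0.73 + 6.6·2.4·0.30 + 20.8·2.4·0.30] = 481.96 + 239.885 = 721.845.
With uncorrelated errors the cross-covariances are all true-score covariance, so they carry over unchanged; only the diagonal terms shrink to ρᵢσᵢ².
True-score variance = [6.6²·0.93 + 20.8²·0.77 + 2.4²·0.86] + 239.885 = 378.597 + 239.885 = 618.482.
Reliability = 618.482 / 721.845 = 0.857.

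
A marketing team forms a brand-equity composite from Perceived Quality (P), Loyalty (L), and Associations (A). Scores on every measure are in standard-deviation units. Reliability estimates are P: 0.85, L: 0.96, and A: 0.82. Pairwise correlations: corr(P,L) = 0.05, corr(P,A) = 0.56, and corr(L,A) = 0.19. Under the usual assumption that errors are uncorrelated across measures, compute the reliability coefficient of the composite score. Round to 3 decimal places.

0.920

Var(P+L+A) = 3 + 2·[0.05 + 0.56 + 0.19] = 3 + 1.6 = 4.6.
Under uncorrelated errors the observed covariances equal the true-score covariances, so only the own-variance terms attenuate.
True-score variance = [0.85 + 0.96 + 0.82] + 1.6 = 2.63 + 1.6 = 4.23.
Reliability = 4.23 / 4.6 = 0.920.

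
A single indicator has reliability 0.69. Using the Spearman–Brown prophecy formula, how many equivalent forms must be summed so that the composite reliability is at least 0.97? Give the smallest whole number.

k ≥ ρ*(1−ρ₁)/(ρ₁(1−ρ*)) = 0.97·0.31 / (0.69·0.03) = 14.527.
Smallest integer k = 15.

15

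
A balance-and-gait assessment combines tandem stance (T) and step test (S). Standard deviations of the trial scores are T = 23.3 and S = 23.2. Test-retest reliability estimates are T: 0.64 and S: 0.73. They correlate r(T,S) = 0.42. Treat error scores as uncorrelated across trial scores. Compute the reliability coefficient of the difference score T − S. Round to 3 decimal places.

Var(T−S) = 23.3² + 23.2² − 2·23.3·23.2·0.42 = 1081.13 − 454.07 = 627.06.
Under uncorrelated errors the observed covariances equal the true-score covariances, so only the own-variance terms attenuate.
True-score variance = [23.3²·0.64 + 23.2²·0.73] − 454.07 = 740.365 − 454.07 = 286.294.
Reliability = 286.294 / 627.06 = 0.457.

0.457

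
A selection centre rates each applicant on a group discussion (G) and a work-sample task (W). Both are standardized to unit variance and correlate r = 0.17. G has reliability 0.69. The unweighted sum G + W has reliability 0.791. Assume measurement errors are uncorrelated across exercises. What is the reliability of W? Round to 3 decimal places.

0.821

Var(G+W) = 2 + 2·0.17 = 2.340.
True-score variance = ρ_G + ρ_W + 2·0.17, so 0.791 = (0.69 + ρ_W + 0.34) / 2.340.
ρ_W = 0.791·2.340 − 0.69 − 0.34 = 0.821.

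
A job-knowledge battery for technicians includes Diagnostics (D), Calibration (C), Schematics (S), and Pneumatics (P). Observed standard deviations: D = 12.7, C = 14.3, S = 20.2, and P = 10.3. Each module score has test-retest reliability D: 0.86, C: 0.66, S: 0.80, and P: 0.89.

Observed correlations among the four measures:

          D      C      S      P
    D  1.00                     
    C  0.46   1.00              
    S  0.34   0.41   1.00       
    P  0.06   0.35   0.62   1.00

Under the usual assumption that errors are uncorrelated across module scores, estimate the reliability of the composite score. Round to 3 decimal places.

0.899

Var(D+C+S+P) = 12.7² + 14.3² + 20.2² + 10.3² + 2·[12.7·14.3·0.46 + 12.7·20.2·0.34 + 12.7·10.3·0.06 + 14.3·20.2·0.41 + 14.3·10.3·0.35 + 20.2·10.3·0.62] = 879.91 + 955.188 = 1835.1.
With uncorrelated errors the cross-covariances are all true-score covariance, so they carry over unchanged; only the diagonal terms shrink to ρᵢσᵢ².
True-score variance = [12.7²·0.86 + 14.3²·0.66 + 20.2²·0.80 + 10.3²·0.89] + 955.188 = 694.525 + 955.188 = 1649.71.
Reliability = 1649.71 / 1835.1 = 0.899.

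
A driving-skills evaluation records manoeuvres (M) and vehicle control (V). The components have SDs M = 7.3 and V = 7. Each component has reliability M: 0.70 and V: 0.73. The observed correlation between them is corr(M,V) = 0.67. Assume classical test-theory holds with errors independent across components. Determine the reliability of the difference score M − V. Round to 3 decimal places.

0.136

Var(M−V) = 7.3² + 7² − 2·7.3·7·0.67 = 102.29 − 68.474 = 33.816.
With uncorrelated errors the cross-covariances are all true-score covariance, so they carry over unchanged; only the diagonal terms shrink to ρᵢσᵢ².
True-score variance = [7.3²·0.70 + 7²·0.73] − 68.474 = 73.073 − 68.474 = 4.599.
Reliability = 4.599 / 33.816 = 0.136.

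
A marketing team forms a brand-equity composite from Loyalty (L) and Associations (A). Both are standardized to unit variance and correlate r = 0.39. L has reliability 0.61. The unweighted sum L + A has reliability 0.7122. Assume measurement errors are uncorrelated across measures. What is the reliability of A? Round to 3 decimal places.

Var(L+A) = 2 + 2·0.39 = 2.780.
True-score variance = ρ_L + ρ_A + 2·0.39, so 0.7122 = (0.61 + ρ_A + 0.78) / 2.780.
ρ_A = 0.7122·2.780 − 0.61 − 0.78 = 0.590.

0.590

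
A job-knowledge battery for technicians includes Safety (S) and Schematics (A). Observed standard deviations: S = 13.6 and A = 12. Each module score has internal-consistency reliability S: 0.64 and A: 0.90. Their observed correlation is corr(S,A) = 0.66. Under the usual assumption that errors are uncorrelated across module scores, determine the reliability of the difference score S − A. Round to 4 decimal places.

Var(S−A) = 13.6² + 12² − 2·13.6·12·0.66 = 328.96 − 215.424 = 113.536.
With uncorrelated errors the cross-covariances are all true-score covariance, so they carry over unchanged; only the diagonal terms shrink to ρᵢσᵢ².
True-score variance = [13.6²·0.64 + 12²·0.90] − 215.424 = 247.974 − 215.424 = 32.5504.
Reliability = 32.5504 / 113.536 = 0.2867.

0.2867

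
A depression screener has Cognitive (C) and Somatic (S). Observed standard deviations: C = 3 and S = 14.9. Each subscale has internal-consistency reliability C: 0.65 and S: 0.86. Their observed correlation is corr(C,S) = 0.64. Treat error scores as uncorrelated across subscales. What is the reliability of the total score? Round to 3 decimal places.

0.881

Var(C+S) = 3² + 14.9² + 2·[3·14.9·0.64] = 231.01 + 57.216 = 288.226.
Under uncorrelated errors the observed covariances equal the true-score covariances, so only the own-variance terms attenuate.
True-score variance = [3²·0.65 + 14.9²·0.86] + 57.216 = 196.779 + 57.216 = 253.995.
Reliability = 253.995 / 288.226 = 0.881.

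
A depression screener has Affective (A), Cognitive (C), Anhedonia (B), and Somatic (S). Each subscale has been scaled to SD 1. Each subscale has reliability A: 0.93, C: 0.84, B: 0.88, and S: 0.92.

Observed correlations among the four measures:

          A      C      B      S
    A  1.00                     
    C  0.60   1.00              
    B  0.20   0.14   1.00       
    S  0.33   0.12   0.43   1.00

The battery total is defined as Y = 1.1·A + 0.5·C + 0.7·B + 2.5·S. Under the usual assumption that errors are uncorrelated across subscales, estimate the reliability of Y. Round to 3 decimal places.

0.947

Var(Y) = 1.1² + 0.5² + 0.7² + 2.5² + 2·[0.55·0.60 + 0.77·0.20 + 2.75·0.33 + 0.35·0.14 + 1.25·0.12 + 1.75·0.43] = 8.2 + 4.686 = 12.886.
With uncorrelated errors the cross-covariances are all true-score covariance, so they carry over unchanged; only the diagonal terms shrink to ρᵢσᵢ².
True-score variance = [1.1²·0.93 + 0.5²·0.84 + 0.7²·0.88 + 2.5²·0.92] + 4.686 = 7.5165 + 4.686 = 12.2025.
Reliability = 12.2025 / 12.886 = 0.947.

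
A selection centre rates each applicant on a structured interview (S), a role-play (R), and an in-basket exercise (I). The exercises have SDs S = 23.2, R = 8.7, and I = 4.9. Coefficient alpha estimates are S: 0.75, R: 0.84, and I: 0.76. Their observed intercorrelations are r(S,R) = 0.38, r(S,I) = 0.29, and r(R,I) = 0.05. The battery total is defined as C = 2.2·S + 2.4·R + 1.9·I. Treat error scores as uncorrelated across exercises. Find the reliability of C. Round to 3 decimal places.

Var(C) = 2.2²·23.2² + 2.4²·8.7² + 1.9²·4.9² + 2·[5.28·23.2·8.7·0.38 + 4.18·23.2·4.9·0.29 + 4.56·8.7·4.9·0.05] = 3127.73 + 1104.99 = 4232.72.
Under uncorrelated errors the observed covariances equal the true-score covariances, so only the own-variance terms attenuate.
True-score variance = [2.2²·23.2²·0.75 + 2.4²·8.7²·0.84 + 1.9²·4.9²·0.76] + 1104.99 = 2385.9 + 1104.99 = 3490.89.
Reliability = 3490.89 / 4232.72 = 0.825.

0.825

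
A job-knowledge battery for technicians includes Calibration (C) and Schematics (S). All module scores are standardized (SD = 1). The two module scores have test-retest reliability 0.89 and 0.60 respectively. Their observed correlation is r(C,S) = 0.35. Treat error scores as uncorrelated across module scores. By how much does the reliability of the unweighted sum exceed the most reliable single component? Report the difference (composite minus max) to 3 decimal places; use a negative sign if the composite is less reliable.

Var(sum) = 2 + 0.7 = 2.7; true-score variance = 1.49 + 0.7 = 2.19; composite reliability = 0.8111.
Max component reliability = 0.8900.
Difference = 0.8111 − 0.8900 = -0.079.

-0.079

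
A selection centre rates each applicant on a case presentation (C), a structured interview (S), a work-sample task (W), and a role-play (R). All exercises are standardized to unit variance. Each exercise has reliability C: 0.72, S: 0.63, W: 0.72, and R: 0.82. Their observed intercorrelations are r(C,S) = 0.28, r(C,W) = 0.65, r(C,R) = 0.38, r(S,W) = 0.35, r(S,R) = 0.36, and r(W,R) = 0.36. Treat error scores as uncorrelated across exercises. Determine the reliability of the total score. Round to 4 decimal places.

0.8733

Var(C+S+W+R) = 4 + 2·[0.28 + 0.65 + 0.38 + 0.35 + 0.36 + 0.36] = 4 + 4.76 = 8.76.
Under uncorrelated errors the observed covariances equal the true-score covariances, so only the own-variance terms attenuate.
True-score variance = [0.72 + 0.63 + 0.72 + 0.82] + 4.76 = 2.89 + 4.76 = 7.65.
Reliability = 7.65 / 8.76 = 0.8733.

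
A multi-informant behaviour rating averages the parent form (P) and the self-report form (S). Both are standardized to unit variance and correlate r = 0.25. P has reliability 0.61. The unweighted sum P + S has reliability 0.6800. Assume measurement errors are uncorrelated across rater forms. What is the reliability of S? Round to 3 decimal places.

Var(P+S) = 2 + 2·0.25 = 2.500.
True-score variance = ρ_P + ρ_S + 2·0.25, so 0.6800 = (0.61 + ρ_S + 0.50) / 2.500.
ρ_S = 0.6800·2.500 − 0.61 − 0.50 = 0.590.

0.590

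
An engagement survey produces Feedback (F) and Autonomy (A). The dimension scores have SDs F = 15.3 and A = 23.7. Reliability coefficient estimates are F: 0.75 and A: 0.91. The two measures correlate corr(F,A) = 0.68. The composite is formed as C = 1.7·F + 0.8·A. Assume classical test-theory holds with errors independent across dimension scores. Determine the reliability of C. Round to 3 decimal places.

0.882

Var(C) = 1.7²·15.3² + 0.8²·23.7² + 2·[1.36·15.3·23.7·0.68] = 1036 + 670.683 = 1706.69.
With uncorrelated errors the cross-covariances are all true-score covariance, so they carry over unchanged; only the diagonal terms shrink to ρᵢσᵢ².
True-score variance = [1.7²·15.3²·0.75 + 0.8²·23.7²·0.91] + 670.683 = 834.518 + 670.683 = 1505.2.
Reliability = 1505.2 / 1706.69 = 0.882.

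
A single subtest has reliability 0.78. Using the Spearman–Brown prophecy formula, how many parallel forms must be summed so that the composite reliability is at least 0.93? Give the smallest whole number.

k ≥ ρ*(1−ρ₁)/(ρ₁(1−ρ*)) = 0.93·0.22 / (0.78·0.07) = 3.747.
Smallest integer k = 4.

4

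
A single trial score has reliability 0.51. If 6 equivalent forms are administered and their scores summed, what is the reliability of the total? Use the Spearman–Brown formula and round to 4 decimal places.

ρ_k = kρ / (1 + (k−1)ρ) = 6·0.51 / (1 + 5·0.51) = 3.060 / 3.550 = 0.8620.

0.8620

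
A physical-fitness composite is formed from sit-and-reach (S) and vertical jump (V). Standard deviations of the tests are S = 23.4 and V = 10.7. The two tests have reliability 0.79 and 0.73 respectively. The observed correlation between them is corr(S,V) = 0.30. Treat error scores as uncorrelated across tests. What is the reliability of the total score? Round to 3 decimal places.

0.820

Var(S+V) = 23.4² + 10.7² + 2·[23.4·10.7·0.30] = 662.05 + 150.228 = 812.278.
Because errors are independent across components, Cov(Tᵢ,Tⱼ) = Cov(Xᵢ,Xⱼ); the off-diagonal part of the true-score variance is the same as above.
True-score variance = [23.4²·0.79 + 10.7²·0.73] + 150.228 = 516.15 + 150.228 = 666.378.
Reliability = 666.378 / 812.278 = 0.820.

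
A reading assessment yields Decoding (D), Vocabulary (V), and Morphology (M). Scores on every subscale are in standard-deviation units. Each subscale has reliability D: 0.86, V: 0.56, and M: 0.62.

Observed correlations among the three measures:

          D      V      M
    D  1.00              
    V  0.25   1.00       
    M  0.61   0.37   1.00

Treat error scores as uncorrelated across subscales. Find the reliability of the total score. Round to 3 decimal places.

Var(D+V+M) = 3 + 2·[0.25 + 0.61 + 0.37] = 3 + 2.46 = 5.46.
Because errors are independent across components, Cov(Tᵢ,Tⱼ) = Cov(Xᵢ,Xⱼ); the off-diagonal part of the true-score variance is the same as above.
True-score variance = [0.86 + 0.56 + 0.62] + 2.46 = 2.04 + 2.46 = 4.5.
Reliability = 4.5 / 5.46 = 0.824.

0.824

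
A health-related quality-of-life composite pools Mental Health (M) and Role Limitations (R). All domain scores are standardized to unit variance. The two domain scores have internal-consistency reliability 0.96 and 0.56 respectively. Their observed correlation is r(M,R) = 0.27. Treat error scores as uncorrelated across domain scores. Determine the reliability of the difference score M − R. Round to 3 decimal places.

0.671

Var(M−R) = 1 + 1 − 2·0.27 = 2 − 0.54 = 1.46.
Under uncorrelated errors the observed covariances equal the true-score covariances, so only the own-variance terms attenuate.
True-score variance = [0.96 + 0.56] − 0.54 = 1.52 − 0.54 = 0.98.
Reliability = 0.98 / 1.46 = 0.671.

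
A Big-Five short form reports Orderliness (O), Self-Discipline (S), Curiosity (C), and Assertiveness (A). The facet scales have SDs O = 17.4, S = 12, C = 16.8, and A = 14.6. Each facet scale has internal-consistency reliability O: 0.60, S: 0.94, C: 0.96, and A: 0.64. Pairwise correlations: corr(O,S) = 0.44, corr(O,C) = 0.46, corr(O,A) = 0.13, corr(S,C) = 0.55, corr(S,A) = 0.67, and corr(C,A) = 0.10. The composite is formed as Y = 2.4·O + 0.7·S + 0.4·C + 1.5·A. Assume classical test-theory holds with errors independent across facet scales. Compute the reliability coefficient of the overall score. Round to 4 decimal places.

0.7483

Var(Y) = 2.4²·17.4² + 0.7²·12² + 0.4²·16.8² + 1.5²·14.6² + 2·[1.68·17.4·12·0.44 + 0.96·17.4·16.8·0.46 + 3.6·17.4·14.6·0.13 + 0.28·12·16.8·0.55 + 1.05·12·14.6·0.67 + 0.6·16.8·14.6·0.10] = 2339.23 + 1142.68 = 3481.91.
With uncorrelated errors the cross-covariances are all true-score covariance, so they carry over unchanged; only the diagonal terms shrink to ρᵢσᵢ².
True-score variance = [2.4²·17.4²·0.60 + 0.7²·12²·0.94 + 0.4²·16.8²·0.96 + 1.5²·14.6²·0.64] + 1142.68 = 1462.97 + 1142.68 = 2605.65.
Reliability = 2605.65 / 3481.91 = 0.7483.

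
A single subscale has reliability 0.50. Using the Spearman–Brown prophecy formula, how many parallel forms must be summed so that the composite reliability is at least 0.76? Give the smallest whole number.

4

k ≥ ρ*(1−ρ₁)/(ρ₁(1−ρ*)) = 0.76·0.50 / (0.50·0.24) = 3.167.
Smallest integer k = 4.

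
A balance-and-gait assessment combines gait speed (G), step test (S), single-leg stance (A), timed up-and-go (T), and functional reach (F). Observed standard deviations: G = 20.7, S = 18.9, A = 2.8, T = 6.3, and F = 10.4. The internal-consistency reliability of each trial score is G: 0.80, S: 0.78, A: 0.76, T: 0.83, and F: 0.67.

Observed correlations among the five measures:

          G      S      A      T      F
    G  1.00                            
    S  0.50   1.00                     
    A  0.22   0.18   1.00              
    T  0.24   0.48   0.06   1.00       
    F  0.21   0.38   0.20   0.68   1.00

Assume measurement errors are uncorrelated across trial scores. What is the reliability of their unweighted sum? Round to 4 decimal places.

0.8900

Var(G+S+A+T+F) = 20.7² + 18.9² + 2.8² + 6.3² + 10.4² + 2·[20.7·18.9·0.50 + 20.7·2.8·0.22 + 20.7·6.3·0.24 + 20.7·10.4·0.21 + 18.9·2.8·0.18 + 18.9·6.3·0.48 + 18.9·10.4·0.38 + 2.8·6.3·0.06 + 2.8·10.4·0.20 + 6.3·10.4·0.68] = 941.39 + 955.363 = 1896.75.
Because errors are independent across components, Cov(Tᵢ,Tⱼ) = Cov(Xᵢ,Xⱼ); the off-diagonal part of the true-score variance is the same as above.
True-score variance = [20.7²·0.80 + 18.9²·0.78 + 2.8²·0.76 + 6.3²·0.83 + 10.4²·0.67] + 955.363 = 732.784 + 955.363 = 1688.15.
Reliability = 1688.15 / 1896.75 = 0.8900.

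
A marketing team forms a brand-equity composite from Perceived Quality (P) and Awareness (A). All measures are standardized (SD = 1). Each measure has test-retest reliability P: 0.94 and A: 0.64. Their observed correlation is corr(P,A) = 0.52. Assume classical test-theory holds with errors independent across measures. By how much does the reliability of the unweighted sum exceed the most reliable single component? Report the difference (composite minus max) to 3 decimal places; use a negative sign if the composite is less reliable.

-0.078

Var(sum) = 2 + 1.04 = 3.04; true-score variance = 1.58 + 1.04 = 2.62; composite reliability = 0.8618.
Max component reliability = 0.9400.
Difference = 0.8618 − 0.9400 = -0.078.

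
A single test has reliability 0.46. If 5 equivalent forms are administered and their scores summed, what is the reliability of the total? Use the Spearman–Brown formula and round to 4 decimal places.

0.8099

ρ_k = kρ / (1 + (k−1)ρ) = 5·0.46 / (1 + 4·0.46) = 2.300 / 2.840 = 0.8099.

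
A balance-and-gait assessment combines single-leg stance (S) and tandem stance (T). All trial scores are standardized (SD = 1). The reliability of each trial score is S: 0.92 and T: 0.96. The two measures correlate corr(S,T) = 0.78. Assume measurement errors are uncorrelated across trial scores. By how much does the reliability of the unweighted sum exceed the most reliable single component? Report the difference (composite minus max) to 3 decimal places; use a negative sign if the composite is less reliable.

Var(sum) = 2 + 1.56 = 3.56; true-score variance = 1.88 + 1.56 = 3.44; composite reliability = 0.9663.
Max component reliability = 0.9600.
Difference = 0.9663 − 0.9600 = 0.006.

0.006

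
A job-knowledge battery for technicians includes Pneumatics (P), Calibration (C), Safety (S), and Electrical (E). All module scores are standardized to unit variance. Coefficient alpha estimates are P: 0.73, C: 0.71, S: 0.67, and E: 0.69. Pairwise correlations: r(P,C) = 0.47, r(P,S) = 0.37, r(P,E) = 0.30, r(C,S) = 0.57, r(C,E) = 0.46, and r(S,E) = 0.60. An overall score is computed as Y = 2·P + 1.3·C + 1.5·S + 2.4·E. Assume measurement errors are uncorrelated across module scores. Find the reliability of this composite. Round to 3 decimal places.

Var(Y) = 2² + 1.3² + 1.5² + 2.4² + 2·[2.6·0.47 + 3·0.37 + 4.8·0.30 + 1.95·0.57 + 3.12·0.46 + 3.6·0.60] = 13.7 + 16.9574 = 30.6574.
With uncorrelated errors the cross-covariances are all true-score covariance, so they carry over unchanged; only the diagonal terms shrink to ρᵢσᵢ².
True-score variance = [2²·0.73 + 1.3²·0.71 + 1.5²·0.67 + 2.4²·0.69] + 16.9574 = 9.6018 + 16.9574 = 26.5592.
Reliability = 26.5592 / 30.6574 = 0.866.

0.866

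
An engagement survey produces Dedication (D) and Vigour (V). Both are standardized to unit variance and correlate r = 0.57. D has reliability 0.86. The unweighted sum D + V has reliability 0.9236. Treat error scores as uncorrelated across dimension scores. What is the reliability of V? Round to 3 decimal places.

0.900

Var(D+V) = 2 + 2·0.57 = 3.140.
True-score variance = ρ_D + ρ_V + 2·0.57, so 0.9236 = (0.86 + ρ_V + 1.14) / 3.140.
ρ_V = 0.9236·3.140 − 0.86 − 1.14 = 0.900.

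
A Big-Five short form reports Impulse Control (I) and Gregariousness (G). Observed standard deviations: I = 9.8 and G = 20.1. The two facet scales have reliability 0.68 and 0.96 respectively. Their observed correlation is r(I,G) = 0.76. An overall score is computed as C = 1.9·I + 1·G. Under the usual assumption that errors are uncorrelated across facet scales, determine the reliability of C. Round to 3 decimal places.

0.904

Var(C) = 1.9²·9.8² + 20.1² + 2·[1.9·9.8·20.1·0.76] = 750.714 + 568.878 = 1319.59.
With uncorrelated errors the cross-covariances are all true-score covariance, so they carry over unchanged; only the diagonal terms shrink to ρᵢσᵢ².
True-score variance = [1.9²·9.8²·0.68 + 20.1²·0.96] + 568.878 = 623.609 + 568.878 = 1192.49.
Reliability = 1192.49 / 1319.59 = 0.904.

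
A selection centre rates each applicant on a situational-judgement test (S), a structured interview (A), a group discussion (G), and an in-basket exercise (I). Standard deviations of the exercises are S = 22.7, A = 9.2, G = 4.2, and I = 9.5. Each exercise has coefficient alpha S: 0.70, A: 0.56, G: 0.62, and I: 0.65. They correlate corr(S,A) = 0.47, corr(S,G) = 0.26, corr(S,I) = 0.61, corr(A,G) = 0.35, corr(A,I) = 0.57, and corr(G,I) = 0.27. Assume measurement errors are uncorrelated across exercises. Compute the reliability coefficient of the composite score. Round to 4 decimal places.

0.8314

Var(S+A+G+I) = 22.7² + 9.2² + 4.2² + 9.5² + 2·[22.7·9.2·0.47 + 22.7·4.2·0.26 + 22.7·9.5·0.61 + 9.2·4.2·0.35 + 9.2·9.5·0.57 + 4.2·9.5·0.27] = 707.82 + 657.209 = 1365.03.
Under uncorrelated errors the observed covariances equal the true-score covariances, so only the own-variance terms attenuate.
True-score variance = [22.7²·0.70 + 9.2²·0.56 + 4.2²·0.62 + 9.5²·0.65] + 657.209 = 477.701 + 657.209 = 1134.91.
Reliability = 1134.91 / 1365.03 = 0.8314.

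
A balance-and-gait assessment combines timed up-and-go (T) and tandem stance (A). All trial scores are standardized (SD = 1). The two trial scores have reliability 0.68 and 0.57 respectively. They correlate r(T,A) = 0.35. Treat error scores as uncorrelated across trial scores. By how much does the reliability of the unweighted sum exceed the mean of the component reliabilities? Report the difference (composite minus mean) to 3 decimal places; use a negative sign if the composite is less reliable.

Var(sum) = 2 + 0.7 = 2.7; true-score variance = 1.25 + 0.7 = 1.95; composite reliability = 0.7222.
Mean component reliability = 0.6250.
Difference = 0.7222 − 0.6250 = 0.097.

0.097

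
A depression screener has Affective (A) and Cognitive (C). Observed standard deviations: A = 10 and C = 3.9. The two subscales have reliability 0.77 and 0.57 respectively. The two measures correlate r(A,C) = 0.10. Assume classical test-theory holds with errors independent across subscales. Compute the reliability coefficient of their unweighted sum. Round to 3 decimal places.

0.760

Var(A+C) = 10² + 3.9² + 2·[10·3.9·0.10] = 115.21 + 7.8 = 123.01.
Because errors are independent across components, Cov(Tᵢ,Tⱼ) = Cov(Xᵢ,Xⱼ); the off-diagonal part of the true-score variance is the same as above.
True-score variance = [10²·0.77 + 3.9²·0.57] + 7.8 = 85.6697 + 7.8 = 93.4697.
Reliability = 93.4697 / 123.01 = 0.760.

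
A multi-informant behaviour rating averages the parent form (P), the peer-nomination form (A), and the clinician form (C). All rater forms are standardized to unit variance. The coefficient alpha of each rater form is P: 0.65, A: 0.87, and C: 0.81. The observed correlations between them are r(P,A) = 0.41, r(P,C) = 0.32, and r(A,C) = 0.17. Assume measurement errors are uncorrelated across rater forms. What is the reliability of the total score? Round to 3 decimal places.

Var(P+A+C) = 3 + 2·[0.41 + 0.32 + 0.17] = 3 + 1.8 = 4.8.
Because errors are independent across components, Cov(Tᵢ,Tⱼ) = Cov(Xᵢ,Xⱼ); the off-diagonal part of the true-score variance is the same as above.
True-score variance = [0.65 + 0.87 + 0.81] + 1.8 = 2.33 + 1.8 = 4.13.
Reliability = 4.13 / 4.8 = 0.860.

0.860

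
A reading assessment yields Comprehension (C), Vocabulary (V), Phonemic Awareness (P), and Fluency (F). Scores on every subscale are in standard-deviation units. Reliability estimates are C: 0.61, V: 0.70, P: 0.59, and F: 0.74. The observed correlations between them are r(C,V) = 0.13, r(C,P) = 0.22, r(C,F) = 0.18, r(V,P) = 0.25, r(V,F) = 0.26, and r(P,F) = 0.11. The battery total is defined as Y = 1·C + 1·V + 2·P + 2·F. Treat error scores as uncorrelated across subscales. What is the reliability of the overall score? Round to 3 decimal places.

0.772

Var(Y) = 1 + 1 + 2² + 2² + 2·[0.13 + 2·0.22 + 2·0.18 + 2·0.25 + 2·0.26 + 4·0.11] = 10 + 4.78 = 14.78.
With uncorrelated errors the cross-covariances are all true-score covariance, so they carry over unchanged; only the diagonal terms shrink to ρᵢσᵢ².
True-score variance = [0.61 + 0.70 + 2²·0.59 + 2²·0.74] + 4.78 = 6.63 + 4.78 = 11.41.
Reliability = 11.41 / 14.78 = 0.772.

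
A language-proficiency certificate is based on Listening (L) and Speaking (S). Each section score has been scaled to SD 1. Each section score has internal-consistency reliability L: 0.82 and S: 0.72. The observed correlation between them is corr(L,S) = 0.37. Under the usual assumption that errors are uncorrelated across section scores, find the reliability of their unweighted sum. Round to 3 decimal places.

0.832

Var(L+S) = 2 + 2·[0.37] = 2 + 0.74 = 2.74.
Under uncorrelated errors the observed covariances equal the true-score covariances, so only the own-variance terms attenuate.
True-score variance = [0.82 + 0.72] + 0.74 = 1.54 + 0.74 = 2.28.
Reliability = 2.28 / 2.74 = 0.832.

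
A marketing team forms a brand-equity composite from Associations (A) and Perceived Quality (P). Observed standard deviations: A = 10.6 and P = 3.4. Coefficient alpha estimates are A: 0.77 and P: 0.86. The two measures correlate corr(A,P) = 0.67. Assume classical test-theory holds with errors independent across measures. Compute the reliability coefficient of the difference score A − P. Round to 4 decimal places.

Var(A−P) = 10.6² + 3.4² − 2·10.6·3.4·0.67 = 123.92 − 48.2936 = 75.6264.
Because errors are independent across components, Cov(Tᵢ,Tⱼ) = Cov(Xᵢ,Xⱼ); the off-diagonal part of the true-score variance is the same as above.
True-score variance = [10.6²·0.77 + 3.4²·0.86] − 48.2936 = 96.4588 − 48.2936 = 48.1652.
Reliability = 48.1652 / 75.6264 = 0.6369.

0.6369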